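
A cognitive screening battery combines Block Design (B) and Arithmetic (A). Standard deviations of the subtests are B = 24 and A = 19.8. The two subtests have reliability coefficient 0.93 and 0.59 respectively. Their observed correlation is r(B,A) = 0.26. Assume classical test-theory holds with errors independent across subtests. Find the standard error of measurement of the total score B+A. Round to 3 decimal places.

Var(total) = 968.04 + 247.104 = 1215.14.
True-score variance = 766.984 + 247.104 = 1014.09, so reliability = 0.8345.
Error variance = 1215.14 − 1014.09 = 201.056; SEM = √201.056 = 14.179.

14.179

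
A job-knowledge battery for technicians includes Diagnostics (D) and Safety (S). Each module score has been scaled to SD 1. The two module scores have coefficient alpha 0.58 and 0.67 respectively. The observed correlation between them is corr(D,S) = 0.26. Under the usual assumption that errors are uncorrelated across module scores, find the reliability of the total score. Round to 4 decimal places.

0.7024

Var(D+S) = 2 + 2·[0.26] = 2 + 0.52 = 2.52.
Under uncorrelated errors the observed covariances equal the true-score covariances, so only the own-variance terms attenuate.
True-score variance = [0.58 + 0.67] + 0.52 = 1.25 + 0.52 = 1.77.
Reliability = 1.77 / 2.52 = 0.7024.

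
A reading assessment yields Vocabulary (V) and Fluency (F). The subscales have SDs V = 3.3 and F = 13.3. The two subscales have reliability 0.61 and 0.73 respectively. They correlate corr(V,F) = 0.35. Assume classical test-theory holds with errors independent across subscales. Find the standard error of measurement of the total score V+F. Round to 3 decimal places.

Var(total) = 187.78 + 30.723 = 218.503.
True-score variance = 135.773 + 30.723 = 166.496, so reliability = 0.7620.
Error variance = 218.503 − 166.496 = 52.0074; SEM = √52.0074 = 7.212.

7.212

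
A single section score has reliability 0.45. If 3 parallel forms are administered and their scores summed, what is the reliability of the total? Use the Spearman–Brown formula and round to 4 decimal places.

ρ_k = kρ / (1 + (k−1)ρ) = 3·0.45 / (1 + 2·0.45) = 1.350 / 1.900 = 0.7105.

0.7105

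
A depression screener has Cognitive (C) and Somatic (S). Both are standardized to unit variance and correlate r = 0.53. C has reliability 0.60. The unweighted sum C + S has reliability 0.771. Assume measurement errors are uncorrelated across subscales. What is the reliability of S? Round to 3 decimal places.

0.699

Var(C+S) = 2 + 2·0.53 = 3.060.
True-score variance = ρ_C + ρ_S + 2·0.53, so 0.771 = (0.60 + ρ_S + 1.06) / 3.060.
ρ_S = 0.771·3.060 − 0.60 − 1.06 = 0.699.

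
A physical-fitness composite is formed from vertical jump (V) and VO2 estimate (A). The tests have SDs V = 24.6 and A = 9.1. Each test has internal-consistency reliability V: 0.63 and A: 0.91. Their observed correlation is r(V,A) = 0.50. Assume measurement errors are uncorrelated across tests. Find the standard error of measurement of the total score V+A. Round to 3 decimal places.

Var(total) = 687.97 + 223.86 = 911.83.
True-score variance = 456.608 + 223.86 = 680.468, so reliability = 0.7463.
Error variance = 911.83 − 680.468 = 231.362; SEM = √231.362 = 15.211.

15.211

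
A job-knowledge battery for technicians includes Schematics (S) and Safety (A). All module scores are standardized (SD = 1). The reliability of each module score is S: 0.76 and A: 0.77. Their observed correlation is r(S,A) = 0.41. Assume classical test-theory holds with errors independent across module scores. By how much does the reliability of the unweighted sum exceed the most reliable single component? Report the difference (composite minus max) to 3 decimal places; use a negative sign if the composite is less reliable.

Var(sum) = 2 + 0.82 = 2.82; true-score variance = 1.53 + 0.82 = 2.35; composite reliability = 0.8333.
Max component reliability = 0.7700.
Difference = 0.8333 − 0.7700 = 0.063.

0.063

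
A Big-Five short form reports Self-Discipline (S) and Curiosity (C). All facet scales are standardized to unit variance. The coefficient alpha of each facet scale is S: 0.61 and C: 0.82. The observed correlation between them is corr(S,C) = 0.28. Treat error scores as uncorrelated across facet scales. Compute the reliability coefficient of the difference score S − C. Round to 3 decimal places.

0.604

Var(S−C) = 1 + 1 − 2·0.28 = 2 − 0.56 = 1.44.
With uncorrelated errors the cross-covariances are all true-score covariance, so they carry over unchanged; only the diagonal terms shrink to ρᵢσᵢ².
True-score variance = [0.61 + 0.82] − 0.56 = 1.43 − 0.56 = 0.87.
Reliability = 0.87 / 1.44 = 0.604.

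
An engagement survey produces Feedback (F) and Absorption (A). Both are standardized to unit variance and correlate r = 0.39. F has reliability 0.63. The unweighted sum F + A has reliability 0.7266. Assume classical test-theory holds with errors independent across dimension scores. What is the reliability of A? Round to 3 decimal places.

0.610

Var(F+A) = 2 + 2·0.39 = 2.780.
True-score variance = ρ_F + ρ_A + 2·0.39, so 0.7266 = (0.63 + ρ_A + 0.78) / 2.780.
ρ_A = 0.7266·2.780 − 0.63 − 0.78 = 0.610.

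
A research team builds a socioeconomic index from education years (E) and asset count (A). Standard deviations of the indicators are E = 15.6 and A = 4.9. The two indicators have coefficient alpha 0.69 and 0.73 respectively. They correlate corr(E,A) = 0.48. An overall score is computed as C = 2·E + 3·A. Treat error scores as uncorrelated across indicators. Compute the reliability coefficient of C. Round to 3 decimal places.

0.779

Var(C) = 2²·15.6² + 3²·4.9² + 2·[6·15.6·4.9·0.48] = 1189.53 + 440.294 = 1629.82.
Because errors are independent across components, Cov(Tᵢ,Tⱼ) = Cov(Xᵢ,Xⱼ); the off-diagonal part of the true-score variance is the same as above.
True-score variance = [2²·15.6²·0.69 + 3²·4.9²·0.73] + 440.294 = 829.419 + 440.294 = 1269.71.
Reliability = 1269.71 / 1629.82 = 0.779.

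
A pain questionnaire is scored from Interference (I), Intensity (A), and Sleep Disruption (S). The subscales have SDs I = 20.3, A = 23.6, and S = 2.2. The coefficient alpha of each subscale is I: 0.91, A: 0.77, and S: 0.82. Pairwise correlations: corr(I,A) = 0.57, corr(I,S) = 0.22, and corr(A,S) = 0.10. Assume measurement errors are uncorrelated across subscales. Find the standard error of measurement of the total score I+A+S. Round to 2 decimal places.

12.89

Var(total) = 973.89 + 576.186 = 1550.08.
True-score variance = 807.83 + 576.186 = 1384.02, so reliability = 0.8929.
Error variance = 1550.08 − 1384.02 = 166.06; SEM = √166.06 = 12.89.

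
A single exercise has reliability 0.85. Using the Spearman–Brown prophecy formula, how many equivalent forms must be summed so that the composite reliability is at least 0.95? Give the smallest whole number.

4

k ≥ ρ*(1−ρ₁)/(ρ₁(1−ρ*)) = 0.95·0.15 / (0.85·0.05) = 3.353.
Smallest integer k = 4.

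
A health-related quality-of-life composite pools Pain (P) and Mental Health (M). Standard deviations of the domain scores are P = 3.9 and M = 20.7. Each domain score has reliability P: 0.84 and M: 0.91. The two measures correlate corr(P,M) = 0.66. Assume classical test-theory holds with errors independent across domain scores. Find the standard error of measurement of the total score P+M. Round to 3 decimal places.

Var(total) = 443.7 + 106.564 = 550.264.
True-score variance = 402.702 + 106.564 = 509.266, so reliability = 0.9255.
Error variance = 550.264 − 509.266 = 40.9977; SEM = √40.9977 = 6.403.

6.403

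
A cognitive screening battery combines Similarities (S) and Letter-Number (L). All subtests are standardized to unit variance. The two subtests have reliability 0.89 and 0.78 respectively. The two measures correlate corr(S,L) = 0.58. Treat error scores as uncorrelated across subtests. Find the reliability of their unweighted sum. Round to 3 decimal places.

Var(S+L) = 2 + 2·[0.58] = 2 + 1.16 = 3.16.
With uncorrelated errors the cross-covariances are all true-score covariance, so they carry over unchanged; only the diagonal terms shrink to ρᵢσᵢ².
True-score variance = [0.89 + 0.78] + 1.16 = 1.67 + 1.16 = 2.83.
Reliability = 2.83 / 3.16 = 0.896.

0.896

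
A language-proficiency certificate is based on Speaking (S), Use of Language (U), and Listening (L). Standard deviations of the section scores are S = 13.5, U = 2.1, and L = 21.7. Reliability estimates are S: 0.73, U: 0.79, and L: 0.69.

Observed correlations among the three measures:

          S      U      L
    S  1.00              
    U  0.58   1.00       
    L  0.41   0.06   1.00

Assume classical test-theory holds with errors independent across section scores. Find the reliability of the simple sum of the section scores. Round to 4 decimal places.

Var(S+U+L) = 13.5² + 2.1² + 21.7² + 2·[13.5·2.1·0.58 + 13.5·21.7·0.41 + 2.1·21.7·0.06] = 657.55 + 278.573 = 936.123.
Under uncorrelated errors the observed covariances equal the true-score covariances, so only the own-variance terms attenuate.
True-score variance = [13.5²·0.73 + 2.1²·0.79 + 21.7²·0.69] + 278.573 = 461.44 + 278.573 = 740.014.
Reliability = 740.014 / 936.123 = 0.7905.

0.7905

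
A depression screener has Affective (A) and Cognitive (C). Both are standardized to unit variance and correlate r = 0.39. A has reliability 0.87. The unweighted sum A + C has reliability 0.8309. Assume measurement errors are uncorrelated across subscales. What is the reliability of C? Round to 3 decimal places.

0.660

Var(A+C) = 2 + 2·0.39 = 2.780.
True-score variance = ρ_A + ρ_C + 2·0.39, so 0.8309 = (0.87 + ρ_C + 0.78) / 2.780.
ρ_C = 0.8309·2.780 − 0.87 − 0.78 = 0.660.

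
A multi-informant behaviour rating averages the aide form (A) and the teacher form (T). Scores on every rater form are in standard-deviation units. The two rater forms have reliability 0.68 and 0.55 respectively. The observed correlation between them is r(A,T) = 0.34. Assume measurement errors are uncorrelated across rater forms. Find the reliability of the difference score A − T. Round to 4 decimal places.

Var(A−T) = 1 + 1 − 2·0.34 = 2 − 0.68 = 1.32.
Under uncorrelated errors the observed covariances equal the true-score covariances, so only the own-variance terms attenuate.
True-score variance = [0.68 + 0.55] − 0.68 = 1.23 − 0.68 = 0.55.
Reliability = 0.55 / 1.32 = 0.4167.

0.4167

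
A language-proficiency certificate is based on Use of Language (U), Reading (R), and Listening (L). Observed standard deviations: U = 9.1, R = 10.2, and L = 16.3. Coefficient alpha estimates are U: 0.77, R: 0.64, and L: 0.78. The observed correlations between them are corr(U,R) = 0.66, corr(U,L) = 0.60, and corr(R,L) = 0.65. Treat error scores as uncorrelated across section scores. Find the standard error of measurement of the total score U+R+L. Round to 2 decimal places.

Var(total) = 452.54 + 516.656 = 969.196.
True-score variance = 337.587 + 516.656 = 854.244, so reliability = 0.8814.
Error variance = 969.196 − 854.244 = 114.952; SEM = √114.952 = 10.72.

10.72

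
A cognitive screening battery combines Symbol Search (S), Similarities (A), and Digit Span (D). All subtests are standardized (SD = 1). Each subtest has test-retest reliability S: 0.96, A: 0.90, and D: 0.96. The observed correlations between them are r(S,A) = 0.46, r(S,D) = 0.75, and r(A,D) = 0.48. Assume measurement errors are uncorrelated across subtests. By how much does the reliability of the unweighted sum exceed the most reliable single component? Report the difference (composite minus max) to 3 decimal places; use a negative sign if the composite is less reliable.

Var(sum) = 3 + 3.38 = 6.38; true-score variance = 2.82 + 3.38 = 6.2; composite reliability = 0.9718.
Max component reliability = 0.9600.
Difference = 0.9718 − 0.9600 = 0.012.

0.012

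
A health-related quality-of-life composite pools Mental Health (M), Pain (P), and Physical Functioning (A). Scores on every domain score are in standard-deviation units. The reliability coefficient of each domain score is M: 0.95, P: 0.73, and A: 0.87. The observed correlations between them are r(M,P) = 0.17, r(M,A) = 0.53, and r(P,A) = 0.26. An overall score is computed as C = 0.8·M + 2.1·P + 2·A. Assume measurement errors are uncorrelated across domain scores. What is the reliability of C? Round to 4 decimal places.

0.8709

Var(C) = 0.8² + 2.1² + 2² + 2·[1.68·0.17 + 1.6·0.53 + 4.2·0.26] = 9.05 + 4.4512 = 13.5012.
Under uncorrelated errors the observed covariances equal the true-score covariances, so only the own-variance terms attenuate.
True-score variance = [0.8²·0.95 + 2.1²·0.73 + 2²·0.87] + 4.4512 = 7.3073 + 4.4512 = 11.7585.
Reliability = 11.7585 / 13.5012 = 0.8709.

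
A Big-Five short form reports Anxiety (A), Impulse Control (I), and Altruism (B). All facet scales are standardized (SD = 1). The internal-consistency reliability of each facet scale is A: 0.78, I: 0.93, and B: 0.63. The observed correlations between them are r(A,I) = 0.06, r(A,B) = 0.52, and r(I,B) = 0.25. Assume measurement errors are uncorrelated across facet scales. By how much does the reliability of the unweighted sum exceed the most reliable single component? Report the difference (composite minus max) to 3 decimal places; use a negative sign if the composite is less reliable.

Var(sum) = 3 + 1.66 = 4.66; true-score variance = 2.34 + 1.66 = 4; composite reliability = 0.8584.
Max component reliability = 0.9300.
Difference = 0.8584 − 0.9300 = -0.072.

-0.072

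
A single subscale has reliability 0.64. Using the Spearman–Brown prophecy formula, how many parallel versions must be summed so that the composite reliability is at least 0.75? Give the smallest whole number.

k ≥ ρ*(1−ρ₁)/(ρ₁(1−ρ*)) = 0.75·0.36 / (0.64·0.25) = 1.688.
Smallest integer k = 2.

2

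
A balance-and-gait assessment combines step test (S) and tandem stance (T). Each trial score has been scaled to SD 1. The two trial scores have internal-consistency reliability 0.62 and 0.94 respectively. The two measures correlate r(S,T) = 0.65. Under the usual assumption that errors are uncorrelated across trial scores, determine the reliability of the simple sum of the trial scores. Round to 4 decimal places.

Var(S+T) = 2 + 2·[0.65] = 2 + 1.3 = 3.3.
Because errors are independent across components, Cov(Tᵢ,Tⱼ) = Cov(Xᵢ,Xⱼ); the off-diagonal part of the true-score variance is the same as above.
True-score variance = [0.62 + 0.94] + 1.3 = 1.56 + 1.3 = 2.86.
Reliability = 2.86 / 3.3 = 0.8667.

0.8667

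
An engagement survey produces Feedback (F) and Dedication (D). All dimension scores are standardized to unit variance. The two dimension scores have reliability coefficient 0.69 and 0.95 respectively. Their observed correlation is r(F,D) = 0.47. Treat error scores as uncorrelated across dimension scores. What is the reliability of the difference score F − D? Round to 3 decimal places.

0.660

Var(F−D) = 1 + 1 − 2·0.47 = 2 − 0.94 = 1.06.
Because errors are independent across components, Cov(Tᵢ,Tⱼ) = Cov(Xᵢ,Xⱼ); the off-diagonal part of the true-score variance is the same as above.
True-score variance = [0.69 + 0.95] − 0.94 = 1.64 − 0.94 = 0.7.
Reliability = 0.7 / 1.06 = 0.660.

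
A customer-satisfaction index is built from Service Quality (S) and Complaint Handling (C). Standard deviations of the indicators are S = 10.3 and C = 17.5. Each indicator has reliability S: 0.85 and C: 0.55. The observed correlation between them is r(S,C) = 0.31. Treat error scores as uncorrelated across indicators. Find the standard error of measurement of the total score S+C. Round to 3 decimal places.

12.399

Var(total) = 412.34 + 111.755 = 524.095.
True-score variance = 258.614 + 111.755 = 370.369, so reliability = 0.7067.
Error variance = 524.095 − 370.369 = 153.726; SEM = √153.726 = 12.399.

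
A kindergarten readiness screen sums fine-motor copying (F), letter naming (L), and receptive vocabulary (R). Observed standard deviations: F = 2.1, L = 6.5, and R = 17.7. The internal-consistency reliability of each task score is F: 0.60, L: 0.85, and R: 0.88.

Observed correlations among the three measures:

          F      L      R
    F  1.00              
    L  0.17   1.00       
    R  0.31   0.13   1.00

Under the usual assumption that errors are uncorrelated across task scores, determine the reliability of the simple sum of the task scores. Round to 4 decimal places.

0.8906

Var(F+L+R) = 2.1² + 6.5² + 17.7² + 2·[2.1·6.5·0.17 + 2.1·17.7·0.31 + 6.5·17.7·0.13] = 359.95 + 57.5994 = 417.549.
Because errors are independent across components, Cov(Tᵢ,Tⱼ) = Cov(Xᵢ,Xⱼ); the off-diagonal part of the true-score variance is the same as above.
True-score variance = [2.1²·0.60 + 6.5²·0.85 + 17.7²·0.88] + 57.5994 = 314.254 + 57.5994 = 371.853.
Reliability = 371.853 / 417.549 = 0.8906.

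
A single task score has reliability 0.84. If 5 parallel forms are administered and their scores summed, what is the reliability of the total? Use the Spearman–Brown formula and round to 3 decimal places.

0.963

ρ_k = kρ / (1 + (k−1)ρ) = 5·0.84 / (1 + 4·0.84) = 4.200 / 4.360 = 0.963.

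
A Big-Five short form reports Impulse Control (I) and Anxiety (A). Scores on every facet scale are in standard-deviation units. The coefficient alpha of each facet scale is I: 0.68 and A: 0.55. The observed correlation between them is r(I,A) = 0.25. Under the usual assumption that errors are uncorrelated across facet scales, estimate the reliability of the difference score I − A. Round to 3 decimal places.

0.487

Var(I−A) = 1 + 1 − 2·0.25 = 2 − 0.5 = 1.5.
With uncorrelated errors the cross-covariances are all true-score covariance, so they carry over unchanged; only the diagonal terms shrink to ρᵢσᵢ².
True-score variance = [0.68 + 0.55] − 0.5 = 1.23 − 0.5 = 0.73.
Reliability = 0.73 / 1.5 = 0.487.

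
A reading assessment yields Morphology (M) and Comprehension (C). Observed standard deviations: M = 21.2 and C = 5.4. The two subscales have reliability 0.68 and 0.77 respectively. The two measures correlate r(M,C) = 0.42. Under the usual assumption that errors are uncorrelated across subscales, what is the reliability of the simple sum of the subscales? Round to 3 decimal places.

Var(M+C) = 21.2² + 5.4² + 2·[21.2·5.4·0.42] = 478.6 + 96.1632 = 574.763.
Under uncorrelated errors the observed covariances equal the true-score covariances, so only the own-variance terms attenuate.
True-score variance = [21.2²·0.68 + 5.4²·0.77] + 96.1632 = 328.072 + 96.1632 = 424.236.
Reliability = 424.236 / 574.763 = 0.738.

0.738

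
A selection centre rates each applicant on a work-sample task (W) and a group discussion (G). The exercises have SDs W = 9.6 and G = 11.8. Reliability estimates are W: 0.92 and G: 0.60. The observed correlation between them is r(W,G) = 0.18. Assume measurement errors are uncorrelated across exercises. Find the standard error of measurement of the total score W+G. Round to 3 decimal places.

7.942

Var(total) = 231.4 + 40.7808 = 272.181.
True-score variance = 168.331 + 40.7808 = 209.112, so reliability = 0.7683.
Error variance = 272.181 − 209.112 = 63.0688; SEM = √63.0688 = 7.942.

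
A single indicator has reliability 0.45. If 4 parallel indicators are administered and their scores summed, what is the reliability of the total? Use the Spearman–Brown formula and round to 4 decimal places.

0.7660

ρ_k = kρ / (1 + (k−1)ρ) = 4·0.45 / (1 + 3·0.45) = 1.800 / 2.350 = 0.7660.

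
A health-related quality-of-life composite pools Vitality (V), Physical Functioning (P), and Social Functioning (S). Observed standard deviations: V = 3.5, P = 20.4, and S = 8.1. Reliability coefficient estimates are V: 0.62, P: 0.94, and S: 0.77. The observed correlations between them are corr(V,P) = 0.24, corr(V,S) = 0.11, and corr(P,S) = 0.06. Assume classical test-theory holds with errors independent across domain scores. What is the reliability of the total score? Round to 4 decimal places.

Var(V+P+S) = 3.5² + 20.4² + 8.1² + 2·[3.5·20.4·0.24 + 3.5·8.1·0.11 + 20.4·8.1·0.06] = 494.02 + 60.3378 = 554.358.
Because errors are independent across components, Cov(Tᵢ,Tⱼ) = Cov(Xᵢ,Xⱼ); the off-diagonal part of the true-score variance is the same as above.
True-score variance = [3.5²·0.62 + 20.4²·0.94 + 8.1²·0.77] + 60.3378 = 449.305 + 60.3378 = 509.643.
Reliability = 509.643 / 554.358 = 0.9193.

0.9193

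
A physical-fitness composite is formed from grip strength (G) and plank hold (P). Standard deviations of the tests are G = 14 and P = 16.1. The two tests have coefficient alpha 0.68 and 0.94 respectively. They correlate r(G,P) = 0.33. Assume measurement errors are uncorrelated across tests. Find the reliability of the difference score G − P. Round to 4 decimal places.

0.7446

Var(G−P) = 14² + 16.1² − 2·14·16.1·0.33 = 455.21 − 148.764 = 306.446.
With uncorrelated errors the cross-covariances are all true-score covariance, so they carry over unchanged; only the diagonal terms shrink to ρᵢσᵢ².
True-score variance = [14²·0.68 + 16.1²·0.94] − 148.764 = 376.937 − 148.764 = 228.173.
Reliability = 228.173 / 306.446 = 0.7446.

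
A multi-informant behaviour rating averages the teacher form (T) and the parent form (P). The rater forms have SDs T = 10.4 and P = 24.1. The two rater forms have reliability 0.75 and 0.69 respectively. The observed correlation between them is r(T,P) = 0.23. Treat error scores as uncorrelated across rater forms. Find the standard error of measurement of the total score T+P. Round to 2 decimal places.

14.39

Var(total) = 688.97 + 115.294 = 804.264.
True-score variance = 481.879 + 115.294 = 597.173, so reliability = 0.7425.
Error variance = 804.264 − 597.173 = 207.091; SEM = √207.091 = 14.39.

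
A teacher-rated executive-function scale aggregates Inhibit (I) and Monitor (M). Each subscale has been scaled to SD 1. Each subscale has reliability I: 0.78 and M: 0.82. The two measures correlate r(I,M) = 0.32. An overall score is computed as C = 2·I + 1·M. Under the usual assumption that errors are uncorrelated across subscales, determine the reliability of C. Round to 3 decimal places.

0.831

Var(C) = 2² + 1 + 2·[2·0.32] = 5 + 1.28 = 6.28.
Because errors are independent across components, Cov(Tᵢ,Tⱼ) = Cov(Xᵢ,Xⱼ); the off-diagonal part of the true-score variance is the same as above.
True-score variance = [2²·0.78 + 0.82] + 1.28 = 3.94 + 1.28 = 5.22.
Reliability = 5.22 / 6.28 = 0.831.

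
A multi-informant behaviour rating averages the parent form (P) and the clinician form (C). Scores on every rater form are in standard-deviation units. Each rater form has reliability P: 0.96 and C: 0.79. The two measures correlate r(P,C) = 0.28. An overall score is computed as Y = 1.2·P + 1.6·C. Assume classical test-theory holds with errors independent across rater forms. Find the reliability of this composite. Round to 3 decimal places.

Var(Y) = 1.2² + 1.6² + 2·[1.92·0.28] = 4 + 1.0752 = 5.0752.
Because errors are independent across components, Cov(Tᵢ,Tⱼ) = Cov(Xᵢ,Xⱼ); the off-diagonal part of the true-score variance is the same as above.
True-score variance = [1.2²·0.96 + 1.6²·0.79] + 1.0752 = 3.4048 + 1.0752 = 4.48.
Reliability = 4.48 / 5.0752 = 0.883.

0.883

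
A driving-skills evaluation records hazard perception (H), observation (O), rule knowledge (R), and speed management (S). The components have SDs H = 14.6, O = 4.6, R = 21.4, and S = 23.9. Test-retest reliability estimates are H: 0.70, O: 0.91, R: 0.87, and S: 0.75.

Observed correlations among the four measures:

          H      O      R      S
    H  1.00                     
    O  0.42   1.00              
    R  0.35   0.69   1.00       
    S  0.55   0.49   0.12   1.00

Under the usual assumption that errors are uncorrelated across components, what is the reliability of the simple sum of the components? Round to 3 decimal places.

Var(H+O+R+S) = 14.6² + 4.6² + 21.4² + 23.9² + 2·[14.6·4.6·0.42 + 14.6·21.4·0.35 + 14.6·23.9·0.55 + 4.6·21.4·0.69 + 4.6·23.9·0.49 + 21.4·23.9·0.12] = 1263.49 + 1025.3 = 2288.79.
Because errors are independent across components, Cov(Tᵢ,Tⱼ) = Cov(Xᵢ,Xⱼ); the off-diagonal part of the true-score variance is the same as above.
True-score variance = [14.6²·0.70 + 4.6²·0.91 + 21.4²·0.87 + 23.9²·0.75] + 1025.3 = 995.3 + 1025.3 = 2020.6.
Reliability = 2020.6 / 2288.79 = 0.883.

0.883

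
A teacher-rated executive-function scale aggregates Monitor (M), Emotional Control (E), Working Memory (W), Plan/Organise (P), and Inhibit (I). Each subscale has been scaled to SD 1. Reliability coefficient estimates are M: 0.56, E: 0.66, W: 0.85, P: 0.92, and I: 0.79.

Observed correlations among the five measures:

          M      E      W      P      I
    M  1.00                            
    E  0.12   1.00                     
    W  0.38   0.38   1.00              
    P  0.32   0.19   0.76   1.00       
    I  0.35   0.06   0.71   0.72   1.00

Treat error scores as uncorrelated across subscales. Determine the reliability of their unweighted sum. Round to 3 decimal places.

Var(M+E+W+P+I) = 5 + 2·[0.12 + 0.38 + 0.32 + 0.35 + 0.38 + 0.19 + 0.06 + 0.76 + 0.71 + 0.72] = 5 + 7.98 = 12.98.
Under uncorrelated errors the observed covariances equal the true-score covariances, so only the own-variance terms attenuate.
True-score variance = [0.56 + 0.66 + 0.85 + 0.92 + 0.79] + 7.98 = 3.78 + 7.98 = 11.76.
Reliability = 11.76 / 12.98 = 0.906.

0.906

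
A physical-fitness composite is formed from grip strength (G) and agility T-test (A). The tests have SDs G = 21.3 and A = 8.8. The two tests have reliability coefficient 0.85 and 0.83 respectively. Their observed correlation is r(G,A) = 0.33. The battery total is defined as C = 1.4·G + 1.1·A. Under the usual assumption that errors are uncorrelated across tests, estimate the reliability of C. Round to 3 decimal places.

0.873

Var(C) = 1.4²·21.3² + 1.1²·8.8² + 2·[1.54·21.3·8.8·0.33] = 982.935 + 190.514 = 1173.45.
With uncorrelated errors the cross-covariances are all true-score covariance, so they carry over unchanged; only the diagonal terms shrink to ρᵢσᵢ².
True-score variance = [1.4²·21.3²·0.85 + 1.1²·8.8²·0.83] + 190.514 = 833.621 + 190.514 = 1024.13.
Reliability = 1024.13 / 1173.45 = 0.873.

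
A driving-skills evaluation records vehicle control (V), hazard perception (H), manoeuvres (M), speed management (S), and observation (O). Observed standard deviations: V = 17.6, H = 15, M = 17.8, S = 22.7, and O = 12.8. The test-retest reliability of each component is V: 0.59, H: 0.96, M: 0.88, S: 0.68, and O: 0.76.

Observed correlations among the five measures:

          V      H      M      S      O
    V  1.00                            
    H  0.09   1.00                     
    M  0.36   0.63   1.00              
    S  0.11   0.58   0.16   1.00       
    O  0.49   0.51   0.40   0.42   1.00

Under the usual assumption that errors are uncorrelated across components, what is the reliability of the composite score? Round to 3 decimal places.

0.895

Var(V+H+M+S+O) = 17.6² + 15² + 17.8² + 22.7² + 12.8² + 2·[17.6·15·0.09 + 17.6·17.8·0.36 + 17.6·22.7·0.11 + 17.6·12.8·0.49 + 15·17.8·0.63 + 15·22.7·0.58 + 15·12.8·0.51 + 17.8·22.7·0.16 + 17.8·12.8·0.40 + 22.7·12.8·0.42] = 1530.73 + 2064.63 = 3595.36.
With uncorrelated errors the cross-covariances are all true-score covariance, so they carry over unchanged; only the diagonal terms shrink to ρᵢσᵢ².
True-score variance = [17.6²·0.59 + 15²·0.96 + 17.8²·0.88 + 22.7²·0.68 + 12.8²·0.76] + 2064.63 = 1152.49 + 2064.63 = 3217.13.
Reliability = 3217.13 / 3595.36 = 0.895.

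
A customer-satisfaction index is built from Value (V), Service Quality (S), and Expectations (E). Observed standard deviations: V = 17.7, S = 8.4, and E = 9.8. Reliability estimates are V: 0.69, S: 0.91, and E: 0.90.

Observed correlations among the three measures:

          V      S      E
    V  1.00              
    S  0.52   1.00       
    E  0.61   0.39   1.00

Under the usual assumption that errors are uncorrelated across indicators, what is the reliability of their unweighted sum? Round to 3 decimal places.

Var(V+S+E) = 17.7² + 8.4² + 9.8² + 2·[17.7·8.4·0.52 + 17.7·9.8·0.61 + 8.4·9.8·0.39] = 479.89 + 430.458 = 910.348.
Under uncorrelated errors the observed covariances equal the true-score covariances, so only the own-variance terms attenuate.
True-score variance = [17.7²·0.69 + 8.4²·0.91 + 9.8²·0.90] + 430.458 = 366.816 + 430.458 = 797.274.
Reliability = 797.274 / 910.348 = 0.876.

0.876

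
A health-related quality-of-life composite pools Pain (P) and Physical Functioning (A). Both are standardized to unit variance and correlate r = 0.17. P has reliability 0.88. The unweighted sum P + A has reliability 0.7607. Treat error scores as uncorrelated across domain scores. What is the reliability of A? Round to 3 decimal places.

Var(P+A) = 2 + 2·0.17 = 2.340.
True-score variance = ρ_P + ρ_A + 2·0.17, so 0.7607 = (0.88 + ρ_A + 0.34) / 2.340.
ρ_A = 0.7607·2.340 − 0.88 − 0.34 = 0.560.

0.560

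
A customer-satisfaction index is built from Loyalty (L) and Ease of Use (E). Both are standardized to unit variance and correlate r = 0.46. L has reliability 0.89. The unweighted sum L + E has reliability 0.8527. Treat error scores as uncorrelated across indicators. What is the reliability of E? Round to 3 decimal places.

0.680

Var(L+E) = 2 + 2·0.46 = 2.920.
True-score variance = ρ_L + ρ_E + 2·0.46, so 0.8527 = (0.89 + ρ_E + 0.92) / 2.920.
ρ_E = 0.8527·2.920 − 0.89 − 0.92 = 0.680.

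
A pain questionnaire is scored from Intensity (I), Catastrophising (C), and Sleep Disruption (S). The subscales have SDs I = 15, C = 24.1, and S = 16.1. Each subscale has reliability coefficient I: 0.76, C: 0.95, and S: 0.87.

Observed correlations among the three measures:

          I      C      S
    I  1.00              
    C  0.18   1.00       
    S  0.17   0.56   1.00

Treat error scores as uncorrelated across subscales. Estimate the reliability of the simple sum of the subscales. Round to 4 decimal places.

0.9318

Var(I+C+S) = 15² + 24.1² + 16.1² + 2·[15·24.1·0.18 + 15·16.1·0.17 + 24.1·16.1·0.56] = 1065.02 + 646.821 = 1711.84.
Because errors are independent across components, Cov(Tᵢ,Tⱼ) = Cov(Xᵢ,Xⱼ); the off-diagonal part of the true-score variance is the same as above.
True-score variance = [15²·0.76 + 24.1²·0.95 + 16.1²·0.87] + 646.821 = 948.282 + 646.821 = 1595.1.
Reliability = 1595.1 / 1711.84 = 0.9318.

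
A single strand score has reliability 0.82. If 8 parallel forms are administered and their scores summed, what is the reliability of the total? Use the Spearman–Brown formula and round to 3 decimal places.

0.973

ρ_k = kρ / (1 + (k−1)ρ) = 8·0.82 / (1 + 7·0.82) = 6.560 / 6.740 = 0.973.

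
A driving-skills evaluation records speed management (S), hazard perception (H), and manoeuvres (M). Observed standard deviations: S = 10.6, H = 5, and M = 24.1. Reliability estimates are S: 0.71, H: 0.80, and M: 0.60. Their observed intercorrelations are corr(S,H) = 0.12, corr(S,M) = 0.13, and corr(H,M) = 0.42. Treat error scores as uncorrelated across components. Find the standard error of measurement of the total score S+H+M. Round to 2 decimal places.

16.43

Var(total) = 718.17 + 180.36 = 898.53.
True-score variance = 448.262 + 180.36 = 628.621, so reliability = 0.6996.
Error variance = 898.53 − 628.621 = 269.908; SEM = √269.908 = 16.43.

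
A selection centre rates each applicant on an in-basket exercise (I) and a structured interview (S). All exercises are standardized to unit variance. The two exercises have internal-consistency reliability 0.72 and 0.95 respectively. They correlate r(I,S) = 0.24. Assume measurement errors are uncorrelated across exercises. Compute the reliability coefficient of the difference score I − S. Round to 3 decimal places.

Var(I−S) = 1 + 1 − 2·0.24 = 2 − 0.48 = 1.52.
Under uncorrelated errors the observed covariances equal the true-score covariances, so only the own-variance terms attenuate.
True-score variance = [0.72 + 0.95] − 0.48 = 1.67 − 0.48 = 1.19.
Reliability = 1.19 / 1.52 = 0.783.

0.783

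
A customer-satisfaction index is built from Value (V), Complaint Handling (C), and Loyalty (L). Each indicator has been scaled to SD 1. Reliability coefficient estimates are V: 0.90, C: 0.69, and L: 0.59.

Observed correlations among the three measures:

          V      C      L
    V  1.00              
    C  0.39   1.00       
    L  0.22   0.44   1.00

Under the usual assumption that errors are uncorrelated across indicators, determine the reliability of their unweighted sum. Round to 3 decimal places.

Var(V+C+L) = 3 + 2·[0.39 + 0.22 + 0.44] = 3 + 2.1 = 5.1.
Because errors are independent across components, Cov(Tᵢ,Tⱼ) = Cov(Xᵢ,Xⱼ); the off-diagonal part of the true-score variance is the same as above.
True-score variance = [0.90 + 0.69 + 0.59] + 2.1 = 2.18 + 2.1 = 4.28.
Reliability = 4.28 / 5.1 = 0.839.

0.839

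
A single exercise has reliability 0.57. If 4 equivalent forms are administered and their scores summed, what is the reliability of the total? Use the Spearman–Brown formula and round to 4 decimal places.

0.8413

ρ_k = kρ / (1 + (k−1)ρ) = 4·0.57 / (1 + 3·0.57) = 2.280 / 2.710 = 0.8413.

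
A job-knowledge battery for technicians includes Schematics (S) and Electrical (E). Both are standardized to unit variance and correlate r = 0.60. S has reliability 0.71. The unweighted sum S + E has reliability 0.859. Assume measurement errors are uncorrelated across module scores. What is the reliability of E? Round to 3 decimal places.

Var(S+E) = 2 + 2·0.60 = 3.200.
True-score variance = ρ_S + ρ_E + 2·0.60, so 0.859 = (0.71 + ρ_E + 1.20) / 3.200.
ρ_E = 0.859·3.200 − 0.71 − 1.20 = 0.839.

0.839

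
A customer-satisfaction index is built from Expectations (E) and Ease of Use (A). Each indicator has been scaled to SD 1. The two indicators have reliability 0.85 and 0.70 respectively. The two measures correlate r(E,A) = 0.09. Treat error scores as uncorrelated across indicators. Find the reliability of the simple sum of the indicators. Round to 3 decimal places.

0.794

Var(E+A) = 2 + 2·[0.09] = 2 + 0.18 = 2.18.
Under uncorrelated errors the observed covariances equal the true-score covariances, so only the own-variance terms attenuate.
True-score variance = [0.85 + 0.70] + 0.18 = 1.55 + 0.18 = 1.73.
Reliability = 1.73 / 2.18 = 0.794.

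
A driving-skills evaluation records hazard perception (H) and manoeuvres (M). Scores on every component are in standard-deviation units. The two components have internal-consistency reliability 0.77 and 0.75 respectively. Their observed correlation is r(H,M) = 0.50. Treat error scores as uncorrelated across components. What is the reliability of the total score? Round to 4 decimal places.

Var(H+M) = 2 + 2·[0.50] = 2 + 1 = 3.
Because errors are independent across components, Cov(Tᵢ,Tⱼ) = Cov(Xᵢ,Xⱼ); the off-diagonal part of the true-score variance is the same as above.
True-score variance = [0.77 + 0.75] + 1 = 1.52 + 1 = 2.52.
Reliability = 2.52 / 3 = 0.8400.

0.8400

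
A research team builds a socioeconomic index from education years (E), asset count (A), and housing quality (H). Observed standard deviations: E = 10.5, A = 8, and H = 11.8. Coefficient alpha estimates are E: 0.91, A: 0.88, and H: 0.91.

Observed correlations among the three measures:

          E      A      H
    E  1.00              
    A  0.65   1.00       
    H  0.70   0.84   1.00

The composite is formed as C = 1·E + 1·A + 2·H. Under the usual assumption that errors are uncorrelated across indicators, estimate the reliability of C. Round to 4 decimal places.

0.9550

Var(C) = 10.5² + 8² + 2²·11.8² + 2·[10.5·8·0.65 + 2·10.5·11.8·0.70 + 2·8·11.8·0.84] = 731.21 + 773.304 = 1504.51.
Because errors are independent across components, Cov(Tᵢ,Tⱼ) = Cov(Xᵢ,Xⱼ); the off-diagonal part of the true-score variance is the same as above.
True-score variance = [10.5²·0.91 + 8²·0.88 + 2²·11.8²·0.91] + 773.304 = 663.481 + 773.304 = 1436.79.
Reliability = 1436.79 / 1504.51 = 0.9550.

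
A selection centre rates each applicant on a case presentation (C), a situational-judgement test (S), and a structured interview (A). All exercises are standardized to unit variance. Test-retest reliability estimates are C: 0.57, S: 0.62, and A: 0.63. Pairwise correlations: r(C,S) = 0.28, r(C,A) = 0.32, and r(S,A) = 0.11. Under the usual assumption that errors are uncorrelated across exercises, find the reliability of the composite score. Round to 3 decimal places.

0.733

Var(C+S+A) = 3 + 2·[0.28 + 0.32 + 0.11] = 3 + 1.42 = 4.42.
Under uncorrelated errors the observed covariances equal the true-score covariances, so only the own-variance terms attenuate.
True-score variance = [0.57 + 0.62 + 0.63] + 1.42 = 1.82 + 1.42 = 3.24.
Reliability = 3.24 / 4.42 = 0.733.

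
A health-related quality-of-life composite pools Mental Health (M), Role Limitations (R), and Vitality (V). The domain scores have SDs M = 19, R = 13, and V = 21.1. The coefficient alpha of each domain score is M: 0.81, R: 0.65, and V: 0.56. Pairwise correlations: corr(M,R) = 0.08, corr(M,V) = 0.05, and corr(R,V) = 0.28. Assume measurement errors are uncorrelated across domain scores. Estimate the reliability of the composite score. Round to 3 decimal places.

Var(M+R+V) = 19² + 13² + 21.1² + 2·[19·13·0.08 + 19·21.1·0.05 + 13·21.1·0.28] = 975.21 + 233.218 = 1208.43.
Because errors are independent across components, Cov(Tᵢ,Tⱼ) = Cov(Xᵢ,Xⱼ); the off-diagonal part of the true-score variance is the same as above.
True-score variance = [19²·0.81 + 13²·0.65 + 21.1²·0.56] + 233.218 = 651.578 + 233.218 = 884.796.
Reliability = 884.796 / 1208.43 = 0.732.

0.732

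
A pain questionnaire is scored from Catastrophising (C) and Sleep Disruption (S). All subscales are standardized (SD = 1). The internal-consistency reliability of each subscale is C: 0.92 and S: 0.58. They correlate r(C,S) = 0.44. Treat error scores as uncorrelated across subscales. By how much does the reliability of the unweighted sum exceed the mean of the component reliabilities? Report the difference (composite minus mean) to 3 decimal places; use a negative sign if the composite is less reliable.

Var(sum) = 2 + 0.88 = 2.88; true-score variance = 1.5 + 0.88 = 2.38; composite reliability = 0.8264.
Mean component reliability = 0.7500.
Difference = 0.8264 − 0.7500 = 0.076.

0.076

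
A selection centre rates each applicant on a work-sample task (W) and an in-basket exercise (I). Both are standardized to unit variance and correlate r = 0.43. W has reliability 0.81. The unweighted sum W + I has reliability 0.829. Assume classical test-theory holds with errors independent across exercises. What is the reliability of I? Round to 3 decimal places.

0.701

Var(W+I) = 2 + 2·0.43 = 2.860.
True-score variance = ρ_W + ρ_I + 2·0.43, so 0.829 = (0.81 + ρ_I + 0.86) / 2.860.
ρ_I = 0.829·2.860 − 0.81 − 0.86 = 0.701.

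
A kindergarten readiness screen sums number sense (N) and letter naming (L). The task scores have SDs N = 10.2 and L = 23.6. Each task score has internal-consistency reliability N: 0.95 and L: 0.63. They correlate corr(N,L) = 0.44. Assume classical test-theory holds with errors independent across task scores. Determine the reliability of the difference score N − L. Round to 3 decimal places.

Var(N−L) = 10.2² + 23.6² − 2·10.2·23.6·0.44 = 661 − 211.834 = 449.166.
Under uncorrelated errors the observed covariances equal the true-score covariances, so only the own-variance terms attenuate.
True-score variance = [10.2²·0.95 + 23.6²·0.63] − 211.834 = 449.723 − 211.834 = 237.889.
Reliability = 237.889 / 449.166 = 0.530.

0.530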